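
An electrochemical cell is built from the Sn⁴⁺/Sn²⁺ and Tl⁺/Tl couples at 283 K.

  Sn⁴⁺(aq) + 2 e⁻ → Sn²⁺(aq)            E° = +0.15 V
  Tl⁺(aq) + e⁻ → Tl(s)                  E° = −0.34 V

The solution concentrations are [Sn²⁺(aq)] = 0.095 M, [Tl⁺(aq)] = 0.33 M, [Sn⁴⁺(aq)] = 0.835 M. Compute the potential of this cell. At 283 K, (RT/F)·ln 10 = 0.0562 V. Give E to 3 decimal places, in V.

+0.544 V

Sn⁴⁺/Sn²⁺ is reduced (cathode, E° = +0.15 V) and Tl⁺/Tl is oxidized (anode).
E°cell = E°cat − E°an = +0.15 − (−0.34) = +0.49 V; n = 2.
For the overall reaction Sn⁴⁺(aq) + 2 Tl(s) → Sn²⁺(aq) + 2 Tl⁺(aq), Q = ([Sn²⁺(aq)]·[Tl⁺(aq)]^2) / [Sn⁴⁺(aq)] = 0.0124, giving log Q = −1.907.
By the Nernst equation, E = +0.49 − (0.0562/2)·(−1.907) = +0.544 V.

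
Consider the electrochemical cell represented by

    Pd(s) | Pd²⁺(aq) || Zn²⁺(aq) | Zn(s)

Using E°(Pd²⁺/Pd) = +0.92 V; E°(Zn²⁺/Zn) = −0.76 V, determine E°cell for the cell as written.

By convention the left-hand electrode in cell notation is the anode (oxidation) and the right-hand electrode is the cathode (reduction).
E°cell = E°(right) − E°(left) = −0.76 − (+0.92) = −1.68 V.
The negative sign shows that, as written, the cell would require an external voltage to drive the reaction.

−1.68 V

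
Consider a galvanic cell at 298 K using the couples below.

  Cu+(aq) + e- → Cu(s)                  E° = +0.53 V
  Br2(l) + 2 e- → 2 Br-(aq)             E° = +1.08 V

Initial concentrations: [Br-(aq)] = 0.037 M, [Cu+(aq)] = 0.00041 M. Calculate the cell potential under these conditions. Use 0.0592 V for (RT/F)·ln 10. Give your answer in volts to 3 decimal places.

Br₂/Br⁻ is reduced (cathode, E° = +1.08 V) and Cu⁺/Cu is oxidized (anode).
E°cell = +1.08 − (+0.53) = +0.55 V, with n = 2 electrons transferred.
For the overall reaction Br2(l) + 2 Cu(s) → 2 Br-(aq) + 2 Cu+(aq), Q = [Br-(aq)]^2·[Cu+(aq)]^2 = 2.3×10^−10, giving log Q = −9.638.
By the Nernst equation, E = +0.55 − (0.0592/2)·(−9.638) = +0.835 V.

+0.835 V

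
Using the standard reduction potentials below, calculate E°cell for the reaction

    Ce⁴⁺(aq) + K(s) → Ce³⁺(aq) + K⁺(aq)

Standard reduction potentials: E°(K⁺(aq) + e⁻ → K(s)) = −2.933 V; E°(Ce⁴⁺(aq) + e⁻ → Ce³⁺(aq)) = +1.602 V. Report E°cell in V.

Ce⁴⁺(aq) gains electrons, so the Ce⁴⁺/Ce³⁺ couple is the cathode; the K⁺/K couple is the anode.
E°cell = E°(cathode) − E°(anode) = +1.602 − (−2.933) = +4.535 V.

+4.535 V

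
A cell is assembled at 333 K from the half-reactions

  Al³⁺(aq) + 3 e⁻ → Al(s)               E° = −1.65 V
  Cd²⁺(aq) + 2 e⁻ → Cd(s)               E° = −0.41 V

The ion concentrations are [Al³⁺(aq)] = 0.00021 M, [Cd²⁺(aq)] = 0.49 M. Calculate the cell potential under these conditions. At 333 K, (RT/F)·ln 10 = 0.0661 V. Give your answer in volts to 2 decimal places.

+1.31 V

The Cd²⁺/Cd couple has the more positive E°, so it is the cathode; Al³⁺/Al is the anode.
E°cell = −0.41 − (−1.65) = +1.24 V, with n = 6 electrons transferred.
Balancing gives 3 Cd²⁺(aq) + 2 Al(s) → 3 Cd(s) + 2 Al³⁺(aq); hence Q = [Al³⁺(aq)]^2 / [Cd²⁺(aq)]^3 = 3.75×10^−7 (log Q = −6.426).
Applying E = E° − (RT ln10/nF)·log Q gives +1.24 − (0.0661/6)(−6.426) = +1.31 V.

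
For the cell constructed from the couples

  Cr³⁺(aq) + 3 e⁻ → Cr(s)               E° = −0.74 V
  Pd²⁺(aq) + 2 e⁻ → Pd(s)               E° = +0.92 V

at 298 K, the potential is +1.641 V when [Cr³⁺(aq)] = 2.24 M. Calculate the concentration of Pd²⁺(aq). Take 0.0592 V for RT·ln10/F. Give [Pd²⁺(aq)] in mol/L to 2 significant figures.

With Pd²⁺/Pd at the cathode and Cr³⁺/Cr at the anode, E°cell = +0.92 − (−0.74) = +1.66 V (n = 6).
Since E = E° − (0.0592/n)·log Q, log Q = n(E° − E)/0.0592 = 1.926.
Balancing electrons gives 3 Pd²⁺(aq) + 2 Cr(s) → 3 Pd(s) + 2 Cr³⁺(aq); thus Q = [Cr³⁺(aq)]^2 / [Pd²⁺(aq)]^3.
Substituting the known concentrations and solving, log [Pd²⁺(aq)] = −0.409 and [Pd²⁺(aq)] = 0.39 M.

0.39 M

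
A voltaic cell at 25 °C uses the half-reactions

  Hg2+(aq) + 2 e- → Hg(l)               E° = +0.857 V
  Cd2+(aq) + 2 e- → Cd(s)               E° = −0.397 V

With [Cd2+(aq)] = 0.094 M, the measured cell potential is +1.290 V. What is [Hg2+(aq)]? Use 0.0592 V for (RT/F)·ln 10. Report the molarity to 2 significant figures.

1.5 M

Hg²⁺/Hg is the cathode (higher E°); E°cell = +0.857 − (−0.397) = +1.254 V with n = 2.
Since E = E° − (0.0592/n)·log Q, log Q = n(E° − E)/0.0592 = −1.216.
Balancing electrons gives Hg2+(aq) + Cd(s) → Hg(l) + Cd2+(aq); thus Q = [Cd2+(aq)] / [Hg2+(aq)].
Solving for the unknown gives log [Hg2+(aq)] = 0.189, so [Hg2+(aq)] ≈ 1.5 M.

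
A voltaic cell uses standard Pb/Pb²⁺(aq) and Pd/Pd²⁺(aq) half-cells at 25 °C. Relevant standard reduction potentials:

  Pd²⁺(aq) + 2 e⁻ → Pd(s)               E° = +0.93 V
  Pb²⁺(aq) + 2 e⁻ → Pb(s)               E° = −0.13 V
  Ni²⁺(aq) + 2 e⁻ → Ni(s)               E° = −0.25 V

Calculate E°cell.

The Pd²⁺/Pd couple has the higher E°, so Pd ion is reduced (cathode) and Pb is oxidized (anode).
E°cell = E°(cathode) − E°(anode) = +0.93 − (−0.13) = +1.06 V.

+1.06 V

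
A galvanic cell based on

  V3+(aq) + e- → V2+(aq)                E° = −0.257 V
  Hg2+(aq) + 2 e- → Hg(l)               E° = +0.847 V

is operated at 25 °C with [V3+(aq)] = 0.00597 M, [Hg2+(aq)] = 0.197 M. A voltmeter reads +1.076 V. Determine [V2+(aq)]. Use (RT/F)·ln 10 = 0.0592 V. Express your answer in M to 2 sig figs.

0.0045 M

The Hg²⁺/Hg couple has the larger reduction potential, so it is the cathode: E°cell = +0.847 − (−0.257) = +1.104 V and n = 2.
From the Nernst equation, log Q = n(E° − E)/0.0592 = 2·(+1.104 − (+1.076))/0.0592 = 0.946.
Balancing electrons gives Hg2+(aq) + 2 V2+(aq) → Hg(l) + 2 V3+(aq); thus Q = [V3+(aq)]^2 / ([Hg2+(aq)]·[V2+(aq)]^2).
Isolating [V2+(aq)] in Q = 10^{0.946} yields log [V2+(aq)] = −2.344, i.e. 0.0045 M.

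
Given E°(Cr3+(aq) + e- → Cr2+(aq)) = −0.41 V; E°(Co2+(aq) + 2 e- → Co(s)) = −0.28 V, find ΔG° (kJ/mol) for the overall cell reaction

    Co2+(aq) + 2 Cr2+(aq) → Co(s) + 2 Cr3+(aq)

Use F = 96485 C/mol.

In the reaction as written Co2+(aq) is reduced, so the Co²⁺/Co couple is the cathode and Cr³⁺/Cr²⁺ is the anode.
E°cell = −0.28 − (−0.41) = +0.13 V; balancing electrons gives n = 2.
ΔG° = −nFE°cell = −(2)(96485)(+0.13) J/mol = −25.1 kJ/mol.

−25.1 kJ/mol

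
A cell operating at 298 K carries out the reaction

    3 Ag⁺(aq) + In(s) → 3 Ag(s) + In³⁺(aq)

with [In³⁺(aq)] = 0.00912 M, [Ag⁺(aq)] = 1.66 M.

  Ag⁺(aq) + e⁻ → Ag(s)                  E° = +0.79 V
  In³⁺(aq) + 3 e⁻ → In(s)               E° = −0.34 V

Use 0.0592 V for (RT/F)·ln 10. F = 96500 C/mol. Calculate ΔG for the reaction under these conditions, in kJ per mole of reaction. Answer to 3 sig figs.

With Ag⁺/Ag reduced at the cathode, E°cell = +0.79 − (−0.34) = +1.13 V and n = 3.
Q = [In³⁺(aq)] / [Ag⁺(aq)]^3 = 0.00199, so log Q = −2.700 and E = +1.13 − (0.0592/3)(−2.700) = +1.1833 V.
Finally ΔG = −nFE = −(3)(96500 C/mol)(+1.1833 V) = −343 kJ/mol.

−343 kJ/mol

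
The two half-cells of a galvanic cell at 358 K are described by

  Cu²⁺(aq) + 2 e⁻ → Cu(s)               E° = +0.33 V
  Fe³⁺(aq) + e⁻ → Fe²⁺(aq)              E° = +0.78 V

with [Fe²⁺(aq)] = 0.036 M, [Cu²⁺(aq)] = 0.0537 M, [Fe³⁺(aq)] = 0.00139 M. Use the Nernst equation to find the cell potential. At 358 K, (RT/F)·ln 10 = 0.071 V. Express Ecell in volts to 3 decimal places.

+0.395 V

Since E°(Fe³⁺/Fe²⁺) > E°(Cu²⁺/Cu), Fe³⁺/Fe²⁺ serves as the cathode.
E°cell = E°cat − E°an = +0.78 − (+0.33) = +0.45 V; n = 2.
For the overall reaction 2 Fe³⁺(aq) + Cu(s) → 2 Fe²⁺(aq) + Cu²⁺(aq), Q = ([Fe²⁺(aq)]^2·[Cu²⁺(aq)]) / [Fe³⁺(aq)]^2 = 36, giving log Q = 1.557.
By the Nernst equation, E = +0.45 − (0.071/2)·(1.557) = +0.395 V.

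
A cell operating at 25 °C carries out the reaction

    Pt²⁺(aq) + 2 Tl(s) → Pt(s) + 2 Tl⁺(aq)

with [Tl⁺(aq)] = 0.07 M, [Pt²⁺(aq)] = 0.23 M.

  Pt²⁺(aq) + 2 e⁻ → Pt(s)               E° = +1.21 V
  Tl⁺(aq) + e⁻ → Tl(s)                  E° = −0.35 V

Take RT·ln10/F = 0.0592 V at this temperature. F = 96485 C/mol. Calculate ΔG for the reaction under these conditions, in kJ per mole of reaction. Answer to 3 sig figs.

E°cell = +1.21 − (−0.35) = +1.56 V; the balanced reaction transfers n = 2 electrons.
The reaction quotient is [Tl⁺(aq)]^2 / [Pt²⁺(aq)] = 0.0213; by Nernst, E = +1.56 − (0.0592/2)(−1.672) = +1.6095 V.
Finally ΔG = −nFE = −(2)(96485 C/mol)(+1.6095 V) = −311 kJ/mol.

−311 kJ/mol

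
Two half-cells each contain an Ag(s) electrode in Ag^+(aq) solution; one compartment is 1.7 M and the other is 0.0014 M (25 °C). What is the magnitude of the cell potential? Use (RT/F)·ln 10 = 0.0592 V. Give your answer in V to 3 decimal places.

0.183 V

For a concentration cell E°cell = 0, since both electrodes use the same couple.
The compartment with the higher Ag^+(aq) concentration (1.7 M) acts as the cathode; ions are reduced there and produced at the dilute (0.0014 M) anode.
With n = 1, Ecell = −(0.0592/1)·log([dilute]/[conc]) = −(0.0592/1)·log(0.0014/1.7) = +0.183 V.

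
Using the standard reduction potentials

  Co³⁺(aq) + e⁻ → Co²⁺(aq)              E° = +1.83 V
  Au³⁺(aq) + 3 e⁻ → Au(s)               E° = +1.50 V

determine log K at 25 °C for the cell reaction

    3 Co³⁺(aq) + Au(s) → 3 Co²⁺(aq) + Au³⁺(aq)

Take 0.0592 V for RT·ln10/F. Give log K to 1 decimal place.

log K = 16.7

The Co³⁺/Co²⁺ couple is reduced (cathode); E°cell = +1.83 − (+1.50) = +0.33 V with n = 3.
At equilibrium E = 0, so log K = nE°cell / 0.0592 = (3)(+0.33) / 0.0592 = 16.7.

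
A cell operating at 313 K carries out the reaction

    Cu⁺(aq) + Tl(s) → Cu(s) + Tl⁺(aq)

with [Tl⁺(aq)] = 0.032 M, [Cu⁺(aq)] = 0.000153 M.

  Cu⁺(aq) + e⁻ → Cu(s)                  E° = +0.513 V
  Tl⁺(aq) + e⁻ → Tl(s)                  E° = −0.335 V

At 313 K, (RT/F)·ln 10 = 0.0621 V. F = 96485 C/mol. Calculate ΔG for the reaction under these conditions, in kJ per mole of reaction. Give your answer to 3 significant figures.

−67.9 kJ/mol

The standard cell potential is +0.513 − (−0.335) = +0.848 V, with n = 1 electron in the balanced equation.
The reaction quotient is [Tl⁺(aq)] / [Cu⁺(aq)] = 209; by Nernst, E = +0.848 − (0.0621/1)(2.320) = +0.7039 V.
ΔG = −nFE = −(1)(96485)(+0.7039) J/mol = −67.9 kJ/mol.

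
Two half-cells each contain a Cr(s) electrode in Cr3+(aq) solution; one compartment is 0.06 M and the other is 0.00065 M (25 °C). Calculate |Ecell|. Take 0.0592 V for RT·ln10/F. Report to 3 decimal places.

For a concentration cell E°cell = 0, since both electrodes use the same couple.
The compartment with the higher Cr3+(aq) concentration (0.06 M) acts as the cathode; ions are reduced there and produced at the dilute (0.00065 M) anode.
With n = 3, Ecell = −(0.0592/3)·log([dilute]/[conc]) = −(0.0592/3)·log(0.00065/0.06) = +0.039 V.

0.039 V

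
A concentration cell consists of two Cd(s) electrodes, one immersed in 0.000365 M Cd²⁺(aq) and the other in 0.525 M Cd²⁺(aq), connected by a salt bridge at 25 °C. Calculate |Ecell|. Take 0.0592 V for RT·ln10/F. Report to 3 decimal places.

0.093 V

For a concentration cell E°cell = 0, since both electrodes use the same couple.
The compartment with the higher Cd²⁺(aq) concentration (0.525 M) acts as the cathode; ions are reduced there and produced at the dilute (0.000365 M) anode.
With n = 2, Ecell = −(0.0592/2)·log([dilute]/[conc]) = −(0.0592/2)·log(0.000365/0.525) = +0.093 V.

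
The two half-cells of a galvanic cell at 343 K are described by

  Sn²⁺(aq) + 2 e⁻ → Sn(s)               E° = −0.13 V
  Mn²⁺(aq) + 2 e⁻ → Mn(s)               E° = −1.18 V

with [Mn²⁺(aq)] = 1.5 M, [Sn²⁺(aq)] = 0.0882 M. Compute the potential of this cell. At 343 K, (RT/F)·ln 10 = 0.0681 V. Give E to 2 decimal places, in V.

+1.01 V

The Sn²⁺/Sn couple has the more positive E°, so it is the cathode; Mn²⁺/Mn is the anode.
The standard potential is −0.13 − (−1.18) = +1.05 V and the balanced reaction transfers n = 2 electrons.
Balancing gives Sn²⁺(aq) + Mn(s) → Sn(s) + Mn²⁺(aq); hence Q = [Mn²⁺(aq)] / [Sn²⁺(aq)] = 17 (log Q = 1.231).
By the Nernst equation, E = +1.05 − (0.0681/2)·(1.231) = +1.01 V.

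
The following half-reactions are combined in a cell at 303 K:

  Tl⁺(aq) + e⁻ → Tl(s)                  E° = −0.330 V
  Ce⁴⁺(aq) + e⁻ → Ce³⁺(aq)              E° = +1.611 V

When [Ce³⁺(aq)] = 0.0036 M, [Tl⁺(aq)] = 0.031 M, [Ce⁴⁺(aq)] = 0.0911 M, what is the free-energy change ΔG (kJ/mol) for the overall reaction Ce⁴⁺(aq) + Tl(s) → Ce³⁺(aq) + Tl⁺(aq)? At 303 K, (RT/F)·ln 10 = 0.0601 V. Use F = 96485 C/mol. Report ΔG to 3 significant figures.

The standard cell potential is +1.611 − (−0.330) = +1.941 V, with n = 1 electron in the balanced equation.
The reaction quotient is ([Ce³⁺(aq)]·[Tl⁺(aq)]) / [Ce⁴⁺(aq)] = 0.00123; by Nernst, E = +1.941 − (0.0601/1)(−2.912) = +2.1160 V.
ΔG = −nFE = −(1)(96485)(+2.1160) J/mol = −204 kJ/mol.

−204 kJ/mol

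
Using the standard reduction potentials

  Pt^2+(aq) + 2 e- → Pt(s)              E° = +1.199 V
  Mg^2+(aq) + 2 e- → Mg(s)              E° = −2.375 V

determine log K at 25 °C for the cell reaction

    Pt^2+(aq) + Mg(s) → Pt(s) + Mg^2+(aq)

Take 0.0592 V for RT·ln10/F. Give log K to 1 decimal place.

The Pt²⁺/Pt couple is reduced (cathode); E°cell = +1.199 − (−2.375) = +3.574 V with n = 2.
At equilibrium E = 0, so log K = nE°cell / 0.0592 = (2)(+3.574) / 0.0592 = 120.7.

log K = 120.7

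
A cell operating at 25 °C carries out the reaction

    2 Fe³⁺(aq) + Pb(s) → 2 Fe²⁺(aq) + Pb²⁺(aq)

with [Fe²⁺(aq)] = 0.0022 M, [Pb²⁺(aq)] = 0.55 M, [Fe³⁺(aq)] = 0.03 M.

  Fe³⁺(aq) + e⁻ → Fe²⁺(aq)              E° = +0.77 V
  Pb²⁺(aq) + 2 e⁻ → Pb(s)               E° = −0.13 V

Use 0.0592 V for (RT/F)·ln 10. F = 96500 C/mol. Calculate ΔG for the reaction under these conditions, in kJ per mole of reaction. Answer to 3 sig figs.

The standard cell potential is +0.77 − (−0.13) = +0.90 V, with n = 2 electrons in the balanced equation.
Q = ([Fe²⁺(aq)]^2·[Pb²⁺(aq)]) / [Fe³⁺(aq)]^2 = 0.00296, so log Q = −2.529 and E = +0.90 − (0.0592/2)(−2.529) = +0.9749 V.
Then ΔG = −nFE = −2 × 96500 × +0.9749 J/mol = −188 kJ/mol.

−188 kJ/mol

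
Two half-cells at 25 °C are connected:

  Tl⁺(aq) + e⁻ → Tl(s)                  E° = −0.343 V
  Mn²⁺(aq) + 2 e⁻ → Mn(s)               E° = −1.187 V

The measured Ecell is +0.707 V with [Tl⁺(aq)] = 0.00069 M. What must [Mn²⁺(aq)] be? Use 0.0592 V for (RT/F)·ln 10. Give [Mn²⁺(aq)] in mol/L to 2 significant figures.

0.020 M

The Tl⁺/Tl couple has the larger reduction potential, so it is the cathode: E°cell = −0.343 − (−1.187) = +0.844 V and n = 2.
Since E = E° − (0.0592/n)·log Q, log Q = n(E° − E)/0.0592 = 4.628.
For 2 Tl⁺(aq) + Mn(s) → 2 Tl(s) + Mn²⁺(aq), the reaction quotient is Q = [Mn²⁺(aq)] / [Tl⁺(aq)]^2.
Substituting the known concentrations and solving, log [Mn²⁺(aq)] = −1.694 and [Mn²⁺(aq)] = 0.020 M.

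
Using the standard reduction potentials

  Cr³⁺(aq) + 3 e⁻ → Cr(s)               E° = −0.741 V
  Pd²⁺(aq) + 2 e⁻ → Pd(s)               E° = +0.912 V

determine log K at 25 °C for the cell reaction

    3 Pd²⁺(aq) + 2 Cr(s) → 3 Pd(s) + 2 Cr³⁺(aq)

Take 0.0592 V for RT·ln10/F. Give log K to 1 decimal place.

log K = 167.5

The Pd²⁺/Pd couple is reduced (cathode); E°cell = +0.912 − (−0.741) = +1.653 V with n = 6.
At equilibrium E = 0, so log K = nE°cell / 0.0592 = (6)(+1.653) / 0.0592 = 167.5.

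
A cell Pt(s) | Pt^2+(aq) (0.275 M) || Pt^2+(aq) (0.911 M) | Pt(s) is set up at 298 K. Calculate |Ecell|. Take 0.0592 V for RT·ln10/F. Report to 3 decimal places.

For a concentration cell E°cell = 0, since both electrodes use the same couple.
The compartment with the higher Pt^2+(aq) concentration (0.911 M) acts as the cathode; ions are reduced there and produced at the dilute (0.275 M) anode.
With n = 2, Ecell = −(0.0592/2)·log([dilute]/[conc]) = −(0.0592/2)·log(0.275/0.911) = +0.015 V.

0.015 V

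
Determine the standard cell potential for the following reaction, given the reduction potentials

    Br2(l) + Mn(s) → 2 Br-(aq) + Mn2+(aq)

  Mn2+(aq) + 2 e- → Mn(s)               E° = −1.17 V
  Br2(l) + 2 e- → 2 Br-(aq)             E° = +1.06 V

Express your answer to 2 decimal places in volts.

+2.23 V

Br2(l) gains electrons, so the Br₂/Br⁻ couple is the cathode; the Mn²⁺/Mn couple is the anode.
E°cell = E°(cathode) − E°(anode) = +1.06 − (−1.17) = +2.23 V.
The positive value indicates the reaction is spontaneous as written.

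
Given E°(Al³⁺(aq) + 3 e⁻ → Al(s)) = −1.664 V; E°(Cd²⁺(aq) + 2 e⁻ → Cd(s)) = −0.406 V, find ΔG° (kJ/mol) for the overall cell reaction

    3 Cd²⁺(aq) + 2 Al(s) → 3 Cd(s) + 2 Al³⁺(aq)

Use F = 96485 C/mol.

In the reaction as written Cd²⁺(aq) is reduced, so the Cd²⁺/Cd couple is the cathode and Al³⁺/Al is the anode.
E°cell = −0.406 − (−1.664) = +1.258 V; balancing electrons gives n = 6.
ΔG° = −nFE°cell = −(6)(96485)(+1.258) J/mol = −728 kJ/mol.

−728 kJ/mol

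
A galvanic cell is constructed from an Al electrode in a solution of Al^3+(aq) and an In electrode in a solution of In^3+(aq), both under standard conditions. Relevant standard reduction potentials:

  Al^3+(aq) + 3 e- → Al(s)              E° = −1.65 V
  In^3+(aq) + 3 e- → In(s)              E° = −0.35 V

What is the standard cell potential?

Of the two couples in this cell, the one with the more positive reduction potential is reduced at the cathode: here that is In³⁺/In (−0.35 V); Al³⁺/Al (−1.65 V) is the anode.
E°cell = E°(cathode) − E°(anode) = −0.35 − (−1.65) = +1.30 V.

+1.30 V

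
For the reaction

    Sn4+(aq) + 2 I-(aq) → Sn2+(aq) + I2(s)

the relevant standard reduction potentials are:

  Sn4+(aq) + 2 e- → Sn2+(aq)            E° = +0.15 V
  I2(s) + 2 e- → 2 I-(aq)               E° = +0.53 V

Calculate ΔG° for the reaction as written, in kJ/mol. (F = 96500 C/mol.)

+73.3 kJ/mol

In the reaction as written Sn4+(aq) is reduced, so the Sn⁴⁺/Sn²⁺ couple is the cathode and I₂/I⁻ is the anode.
E°cell = +0.15 − (+0.53) = −0.38 V; balancing electrons gives n = 2.
ΔG° = −nFE°cell = −(2)(96500)(−0.38) J/mol = +73.3 kJ/mol.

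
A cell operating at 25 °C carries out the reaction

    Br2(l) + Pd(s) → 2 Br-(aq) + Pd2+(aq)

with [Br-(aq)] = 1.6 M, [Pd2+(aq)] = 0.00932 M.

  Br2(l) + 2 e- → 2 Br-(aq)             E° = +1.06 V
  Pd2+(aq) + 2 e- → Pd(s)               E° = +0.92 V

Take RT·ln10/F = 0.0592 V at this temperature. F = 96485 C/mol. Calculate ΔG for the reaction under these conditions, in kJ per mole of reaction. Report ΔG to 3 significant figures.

−36.3 kJ/mol

E°cell = +1.06 − (+0.92) = +0.14 V; the balanced reaction transfers n = 2 electrons.
Here Q = [Br-(aq)]^2·[Pd2+(aq)] = 0.0239 (log Q = −1.622), giving E = +0.14 − (0.0592/2)·(−1.622) = +0.1880 V.
ΔG = −nFE = −(2)(96485)(+0.1880) J/mol = −36.3 kJ/mol.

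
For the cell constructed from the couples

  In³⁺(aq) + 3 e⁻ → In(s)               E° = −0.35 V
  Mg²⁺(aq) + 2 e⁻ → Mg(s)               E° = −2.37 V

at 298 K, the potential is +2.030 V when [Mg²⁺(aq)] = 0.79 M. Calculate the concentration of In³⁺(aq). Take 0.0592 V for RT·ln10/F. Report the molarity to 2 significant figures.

2.3 M

With In³⁺/In at the cathode and Mg²⁺/Mg at the anode, E°cell = −0.35 − (−2.37) = +2.02 V (n = 6).
Rearranging E = E° − (0.0592/n)·log Q gives log Q = 6(+2.02 − (+2.030))/0.0592 = −1.014.
Balancing electrons gives 2 In³⁺(aq) + 3 Mg(s) → 2 In(s) + 3 Mg²⁺(aq); thus Q = [Mg²⁺(aq)]^3 / [In³⁺(aq)]^2.
Isolating [In³⁺(aq)] in Q = 10^{−1.014} yields log [In³⁺(aq)] = 0.353, i.e. 2.3 M.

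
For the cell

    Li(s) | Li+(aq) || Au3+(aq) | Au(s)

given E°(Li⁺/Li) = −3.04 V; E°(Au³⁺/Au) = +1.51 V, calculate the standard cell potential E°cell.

+4.55 V

By convention the left-hand electrode in cell notation is the anode (oxidation) and the right-hand electrode is the cathode (reduction).
E°cell = E°(right) − E°(left) = +1.51 − (−3.04) = +4.55 V.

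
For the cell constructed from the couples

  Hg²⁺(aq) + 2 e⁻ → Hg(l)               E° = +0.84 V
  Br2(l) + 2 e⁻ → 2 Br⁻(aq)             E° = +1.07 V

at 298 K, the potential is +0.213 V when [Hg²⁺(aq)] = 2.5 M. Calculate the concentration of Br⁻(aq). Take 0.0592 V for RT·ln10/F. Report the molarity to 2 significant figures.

The Br₂/Br⁻ couple has the larger reduction potential, so it is the cathode: E°cell = +1.07 − (+0.84) = +0.23 V and n = 2.
Rearranging E = E° − (0.0592/n)·log Q gives log Q = 2(+0.23 − (+0.213))/0.0592 = 0.574.
Balancing electrons gives Br2(l) + Hg(l) → 2 Br⁻(aq) + Hg²⁺(aq); thus Q = [Br⁻(aq)]^2·[Hg²⁺(aq)].
Solving for the unknown gives log [Br⁻(aq)] = 0.088, so [Br⁻(aq)] ≈ 1.2 M.

1.2 M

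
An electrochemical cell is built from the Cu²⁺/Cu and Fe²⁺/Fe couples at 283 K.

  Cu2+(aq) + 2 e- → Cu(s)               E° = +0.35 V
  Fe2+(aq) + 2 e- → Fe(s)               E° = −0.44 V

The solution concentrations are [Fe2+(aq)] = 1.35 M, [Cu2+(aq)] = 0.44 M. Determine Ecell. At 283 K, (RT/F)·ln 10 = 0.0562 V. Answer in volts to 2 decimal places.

+0.78 V

Since E°(Cu²⁺/Cu) > E°(Fe²⁺/Fe), Cu²⁺/Cu serves as the cathode.
E°cell = E°cat − E°an = +0.35 − (−0.44) = +0.79 V; n = 2.
The balanced reaction is Cu2+(aq) + Fe(s) → Cu(s) + Fe2+(aq), so Q = [Fe2+(aq)] / [Cu2+(aq)] = 3.07 and log Q = 0.487.
E = E° − (0.0562/n)·log Q = +0.79 − (0.0562/2)(0.487) = +0.78 V.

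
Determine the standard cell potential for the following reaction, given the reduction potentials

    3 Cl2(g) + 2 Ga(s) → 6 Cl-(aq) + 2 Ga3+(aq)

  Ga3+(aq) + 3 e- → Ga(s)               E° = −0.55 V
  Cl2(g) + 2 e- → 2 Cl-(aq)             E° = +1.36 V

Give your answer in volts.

+1.91 V

Cl2(g) gains electrons, so the Cl₂/Cl⁻ couple is the cathode; the Ga³⁺/Ga couple is the anode.
E°cell = E°(cathode) − E°(anode) = +1.36 − (−0.55) = +1.91 V.
The positive value indicates the reaction is spontaneous as written.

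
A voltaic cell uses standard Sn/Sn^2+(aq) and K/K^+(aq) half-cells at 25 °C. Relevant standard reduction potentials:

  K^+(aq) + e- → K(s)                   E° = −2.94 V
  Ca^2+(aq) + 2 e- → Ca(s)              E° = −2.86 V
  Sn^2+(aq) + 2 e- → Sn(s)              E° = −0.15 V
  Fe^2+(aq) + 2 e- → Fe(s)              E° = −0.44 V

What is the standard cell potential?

+2.79 V

Of the two couples in this cell, the one with the more positive reduction potential is reduced at the cathode: here that is Sn²⁺/Sn (−0.15 V); K⁺/K (−2.94 V) is the anode.
E°cell = E°(cathode) − E°(anode) = −0.15 − (−2.94) = +2.79 V.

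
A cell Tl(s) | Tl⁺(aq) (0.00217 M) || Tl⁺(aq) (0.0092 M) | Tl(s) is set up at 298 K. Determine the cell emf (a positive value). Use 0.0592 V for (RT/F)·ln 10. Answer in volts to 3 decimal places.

0.037 V

For a concentration cell E°cell = 0, since both electrodes use the same couple.
The compartment with the higher Tl⁺(aq) concentration (0.0092 M) acts as the cathode; ions are reduced there and produced at the dilute (0.00217 M) anode.
With n = 1, Ecell = −(0.0592/1)·log([dilute]/[conc]) = −(0.0592/1)·log(0.00217/0.0092) = +0.037 V.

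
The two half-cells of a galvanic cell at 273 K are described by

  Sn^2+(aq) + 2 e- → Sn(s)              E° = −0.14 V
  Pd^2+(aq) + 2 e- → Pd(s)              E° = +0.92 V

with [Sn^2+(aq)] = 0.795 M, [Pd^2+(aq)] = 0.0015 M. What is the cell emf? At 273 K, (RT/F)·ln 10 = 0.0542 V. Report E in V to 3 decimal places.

+0.986 V

Pd²⁺/Pd is reduced (cathode, E° = +0.92 V) and Sn²⁺/Sn is oxidized (anode).
E°cell = +0.92 − (−0.14) = +1.06 V, with n = 2 electrons transferred.
Balancing gives Pd^2+(aq) + Sn(s) → Pd(s) + Sn^2+(aq); hence Q = [Sn^2+(aq)] / [Pd^2+(aq)] = 530 (log Q = 2.724).
E = E° − (0.0542/n)·log Q = +1.06 − (0.0542/2)(2.724) = +0.986 V.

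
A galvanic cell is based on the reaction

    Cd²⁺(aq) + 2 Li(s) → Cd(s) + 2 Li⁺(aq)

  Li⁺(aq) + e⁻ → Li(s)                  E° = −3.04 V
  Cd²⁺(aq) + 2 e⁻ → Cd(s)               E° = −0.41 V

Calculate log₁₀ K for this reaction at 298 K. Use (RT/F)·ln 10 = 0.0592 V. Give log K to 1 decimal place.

The Cd²⁺/Cd couple is reduced (cathode); E°cell = −0.41 − (−3.04) = +2.63 V with n = 2.
At equilibrium E = 0, so log K = nE°cell / 0.0592 = (2)(+2.63) / 0.0592 = 88.9.

log K = 88.9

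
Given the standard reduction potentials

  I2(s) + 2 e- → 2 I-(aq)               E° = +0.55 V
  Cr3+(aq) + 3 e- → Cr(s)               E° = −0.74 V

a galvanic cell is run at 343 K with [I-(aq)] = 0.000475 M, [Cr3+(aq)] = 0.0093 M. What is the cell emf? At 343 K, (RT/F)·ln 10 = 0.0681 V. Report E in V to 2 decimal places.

+1.56 V

The I₂/I⁻ couple has the more positive E°, so it is the cathode; Cr³⁺/Cr is the anode.
The standard potential is +0.55 − (−0.74) = +1.29 V and the balanced reaction transfers n = 6 electrons.
The balanced reaction is 3 I2(s) + 2 Cr(s) → 6 I-(aq) + 2 Cr3+(aq), so Q = [I-(aq)]^6·[Cr3+(aq)]^2 = 9.93×10^−25 and log Q = −24.003.
By the Nernst equation, E = +1.29 − (0.0681/6)·(−24.003) = +1.56 V.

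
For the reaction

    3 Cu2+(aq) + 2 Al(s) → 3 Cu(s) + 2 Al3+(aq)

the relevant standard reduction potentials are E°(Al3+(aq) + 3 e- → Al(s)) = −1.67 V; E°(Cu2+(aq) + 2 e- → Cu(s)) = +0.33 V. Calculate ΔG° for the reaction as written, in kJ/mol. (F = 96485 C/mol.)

In the reaction as written Cu2+(aq) is reduced, so the Cu²⁺/Cu couple is the cathode and Al³⁺/Al is the anode.
E°cell = +0.33 − (−1.67) = +2.00 V; balancing electrons gives n = 6.
ΔG° = −nFE°cell = −(6)(96485)(+2.00) J/mol = −1158 kJ/mol.

−1158 kJ/mol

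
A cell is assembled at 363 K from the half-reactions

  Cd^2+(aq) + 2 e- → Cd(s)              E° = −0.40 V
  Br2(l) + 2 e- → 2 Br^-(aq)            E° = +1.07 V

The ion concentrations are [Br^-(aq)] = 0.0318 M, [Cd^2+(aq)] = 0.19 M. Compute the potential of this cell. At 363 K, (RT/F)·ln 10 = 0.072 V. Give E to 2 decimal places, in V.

Since E°(Br₂/Br⁻) > E°(Cd²⁺/Cd), Br₂/Br⁻ serves as the cathode.
The standard potential is +1.07 − (−0.40) = +1.47 V and the balanced reaction transfers n = 2 electrons.
Balancing gives Br2(l) + Cd(s) → 2 Br^-(aq) + Cd^2+(aq); hence Q = [Br^-(aq)]^2·[Cd^2+(aq)] = 0.000192 (log Q = −3.716).
By the Nernst equation, E = +1.47 − (0.072/2)·(−3.716) = +1.60 V.

+1.60 V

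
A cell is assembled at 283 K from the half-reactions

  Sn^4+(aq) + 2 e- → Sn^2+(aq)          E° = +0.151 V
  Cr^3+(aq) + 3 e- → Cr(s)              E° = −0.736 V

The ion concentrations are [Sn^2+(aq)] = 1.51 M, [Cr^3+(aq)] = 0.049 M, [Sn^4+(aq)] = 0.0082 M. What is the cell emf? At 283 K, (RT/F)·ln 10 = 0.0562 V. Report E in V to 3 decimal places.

Since E°(Sn⁴⁺/Sn²⁺) > E°(Cr³⁺/Cr), Sn⁴⁺/Sn²⁺ serves as the cathode.
E°cell = E°cat − E°an = +0.151 − (−0.736) = +0.887 V; n = 6.
The balanced reaction is 3 Sn^4+(aq) + 2 Cr(s) → 3 Sn^2+(aq) + 2 Cr^3+(aq), so Q = ([Sn^2+(aq)]^3·[Cr^3+(aq)]^2) / [Sn^4+(aq)]^3 = 1.5×10^4 and log Q = 4.176.
E = E° − (0.0562/n)·log Q = +0.887 − (0.0562/6)(4.176) = +0.848 V.

+0.848 V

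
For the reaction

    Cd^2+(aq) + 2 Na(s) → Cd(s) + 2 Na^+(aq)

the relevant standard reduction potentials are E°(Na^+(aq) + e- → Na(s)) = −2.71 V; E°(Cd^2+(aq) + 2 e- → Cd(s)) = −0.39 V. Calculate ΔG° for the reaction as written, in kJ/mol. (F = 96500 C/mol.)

In the reaction as written Cd^2+(aq) is reduced, so the Cd²⁺/Cd couple is the cathode and Na⁺/Na is the anode.
E°cell = −0.39 − (−2.71) = +2.32 V; balancing electrons gives n = 2.
ΔG° = −nFE°cell = −(2)(96500)(+2.32) J/mol = −448 kJ/mol.

−448 kJ/mol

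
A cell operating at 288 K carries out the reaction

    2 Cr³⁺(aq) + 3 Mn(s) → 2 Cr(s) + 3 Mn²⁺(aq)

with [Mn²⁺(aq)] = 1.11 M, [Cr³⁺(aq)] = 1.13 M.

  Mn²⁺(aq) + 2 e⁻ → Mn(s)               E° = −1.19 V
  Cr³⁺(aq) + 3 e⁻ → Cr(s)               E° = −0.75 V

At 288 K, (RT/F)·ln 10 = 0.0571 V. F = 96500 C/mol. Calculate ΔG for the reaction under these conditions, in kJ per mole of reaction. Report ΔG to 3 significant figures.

With Cr³⁺/Cr reduced at the cathode, E°cell = −0.75 − (−1.19) = +0.44 V and n = 6.
Here Q = [Mn²⁺(aq)]^3 / [Cr³⁺(aq)]^2 = 1.07 (log Q = 0.030), giving E = +0.44 − (0.0571/6)·(0.030) = +0.4397 V.
Then ΔG = −nFE = −6 × 96500 × +0.4397 J/mol = −255 kJ/mol.

−255 kJ/mol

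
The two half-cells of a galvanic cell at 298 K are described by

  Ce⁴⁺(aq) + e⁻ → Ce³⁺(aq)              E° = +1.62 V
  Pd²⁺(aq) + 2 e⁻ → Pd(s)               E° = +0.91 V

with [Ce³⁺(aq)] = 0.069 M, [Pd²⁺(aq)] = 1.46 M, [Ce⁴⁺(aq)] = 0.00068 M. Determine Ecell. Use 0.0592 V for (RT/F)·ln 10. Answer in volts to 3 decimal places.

+0.586 V

Ce⁴⁺/Ce³⁺ is reduced (cathode, E° = +1.62 V) and Pd²⁺/Pd is oxidized (anode).
The standard potential is +1.62 − (+0.91) = +0.71 V and the balanced reaction transfers n = 2 electrons.
The balanced reaction is 2 Ce⁴⁺(aq) + Pd(s) → 2 Ce³⁺(aq) + Pd²⁺(aq), so Q = ([Ce³⁺(aq)]^2·[Pd²⁺(aq)]) / [Ce⁴⁺(aq)]^2 = 1.5×10^4 and log Q = 4.177.
By the Nernst equation, E = +0.71 − (0.0592/2)·(4.177) = +0.586 V.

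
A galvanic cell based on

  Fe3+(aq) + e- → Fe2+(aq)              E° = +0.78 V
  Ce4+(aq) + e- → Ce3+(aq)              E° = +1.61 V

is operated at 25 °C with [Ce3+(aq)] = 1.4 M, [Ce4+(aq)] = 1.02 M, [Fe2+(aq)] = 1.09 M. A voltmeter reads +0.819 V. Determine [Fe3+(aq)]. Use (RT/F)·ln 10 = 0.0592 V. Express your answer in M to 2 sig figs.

1.2 M

The Ce⁴⁺/Ce³⁺ couple has the larger reduction potential, so it is the cathode: E°cell = +1.61 − (+0.78) = +0.83 V and n = 1.
From the Nernst equation, log Q = n(E° − E)/0.0592 = 1·(+0.83 − (+0.819))/0.0592 = 0.186.
Balancing electrons gives Ce4+(aq) + Fe2+(aq) → Ce3+(aq) + Fe3+(aq); thus Q = ([Ce3+(aq)]·[Fe3+(aq)]) / ([Ce4+(aq)]·[Fe2+(aq)]).
Isolating [Fe3+(aq)] in Q = 10^{0.186} yields log [Fe3+(aq)] = 0.086, i.e. 1.2 M.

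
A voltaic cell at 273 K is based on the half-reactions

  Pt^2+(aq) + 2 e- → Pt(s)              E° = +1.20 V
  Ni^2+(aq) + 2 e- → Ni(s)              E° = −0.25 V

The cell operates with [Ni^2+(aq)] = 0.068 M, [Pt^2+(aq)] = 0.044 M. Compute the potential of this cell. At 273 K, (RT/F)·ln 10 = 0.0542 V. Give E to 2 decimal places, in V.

+1.44 V

Since E°(Pt²⁺/Pt) > E°(Ni²⁺/Ni), Pt²⁺/Pt serves as the cathode.
E°cell = E°cat − E°an = +1.20 − (−0.25) = +1.45 V; n = 2.
The balanced reaction is Pt^2+(aq) + Ni(s) → Pt(s) + Ni^2+(aq), so Q = [Ni^2+(aq)] / [Pt^2+(aq)] = 1.55 and log Q = 0.189.
Applying E = E° − (RT ln10/nF)·log Q gives +1.45 − (0.0542/2)(0.189) = +1.44 V.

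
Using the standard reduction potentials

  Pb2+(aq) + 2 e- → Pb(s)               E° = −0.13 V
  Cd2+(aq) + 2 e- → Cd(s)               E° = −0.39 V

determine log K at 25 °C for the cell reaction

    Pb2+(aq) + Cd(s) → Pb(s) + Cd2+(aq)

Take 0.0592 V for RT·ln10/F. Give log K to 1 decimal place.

The Pb²⁺/Pb couple is reduced (cathode); E°cell = −0.13 − (−0.39) = +0.26 V with n = 2.
At equilibrium E = 0, so log K = nE°cell / 0.0592 = (2)(+0.26) / 0.0592 = 8.8.

log K = 8.8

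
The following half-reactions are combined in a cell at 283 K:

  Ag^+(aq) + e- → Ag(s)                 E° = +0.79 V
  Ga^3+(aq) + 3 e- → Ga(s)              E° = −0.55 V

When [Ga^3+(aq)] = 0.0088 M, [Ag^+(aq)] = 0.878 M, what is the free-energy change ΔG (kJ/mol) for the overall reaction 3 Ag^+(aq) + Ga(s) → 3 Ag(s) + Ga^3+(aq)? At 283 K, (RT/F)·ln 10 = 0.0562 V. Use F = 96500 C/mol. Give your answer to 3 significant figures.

The standard cell potential is +0.79 − (−0.55) = +1.34 V, with n = 3 electrons in the balanced equation.
Here Q = [Ga^3+(aq)] / [Ag^+(aq)]^3 = 0.013 (log Q = −1.886), giving E = +1.34 − (0.0562/3)·(−1.886) = +1.3753 V.
Finally ΔG = −nFE = −(3)(96500 C/mol)(+1.3753 V) = −398 kJ/mol.

−398 kJ/mol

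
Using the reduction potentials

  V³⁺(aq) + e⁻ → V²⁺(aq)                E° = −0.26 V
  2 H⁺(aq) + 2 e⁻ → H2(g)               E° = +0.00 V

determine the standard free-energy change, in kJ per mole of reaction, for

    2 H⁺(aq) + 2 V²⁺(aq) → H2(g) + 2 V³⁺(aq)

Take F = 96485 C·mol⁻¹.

−50.2 kJ/mol

In the reaction as written H⁺(aq) is reduced, so the 2H⁺/H₂ couple is the cathode and V³⁺/V²⁺ is the anode.
E°cell = +0.00 − (−0.26) = +0.26 V; balancing electrons gives n = 2.
ΔG° = −nFE°cell = −(2)(96485)(+0.26) J/mol = −50.2 kJ/mol.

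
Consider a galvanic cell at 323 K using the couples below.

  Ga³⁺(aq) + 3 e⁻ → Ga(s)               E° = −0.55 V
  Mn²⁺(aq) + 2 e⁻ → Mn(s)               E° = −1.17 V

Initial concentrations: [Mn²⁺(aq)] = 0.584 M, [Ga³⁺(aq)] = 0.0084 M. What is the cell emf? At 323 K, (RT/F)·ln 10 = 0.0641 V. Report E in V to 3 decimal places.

+0.583 V

Ga³⁺/Ga is reduced (cathode, E° = −0.55 V) and Mn²⁺/Mn is oxidized (anode).
E°cell = −0.55 − (−1.17) = +0.62 V, with n = 6 electrons transferred.
Balancing gives 2 Ga³⁺(aq) + 3 Mn(s) → 2 Ga(s) + 3 Mn²⁺(aq); hence Q = [Mn²⁺(aq)]^3 / [Ga³⁺(aq)]^2 = 2.82×10^3 (log Q = 3.451).
E = E° − (0.0641/n)·log Q = +0.62 − (0.0641/6)(3.451) = +0.583 V.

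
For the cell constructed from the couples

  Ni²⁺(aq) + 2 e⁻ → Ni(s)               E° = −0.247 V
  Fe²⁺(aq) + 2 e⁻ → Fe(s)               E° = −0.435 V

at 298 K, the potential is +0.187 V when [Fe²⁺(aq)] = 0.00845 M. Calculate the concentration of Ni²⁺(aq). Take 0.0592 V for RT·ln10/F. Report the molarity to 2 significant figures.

Ni²⁺/Ni is the cathode (higher E°); E°cell = −0.247 − (−0.435) = +0.188 V with n = 2.
From the Nernst equation, log Q = n(E° − E)/0.0592 = 2·(+0.188 − (+0.187))/0.0592 = 0.034.
Balancing electrons gives Ni²⁺(aq) + Fe(s) → Ni(s) + Fe²⁺(aq); thus Q = [Fe²⁺(aq)] / [Ni²⁺(aq)].
Substituting the known concentrations and solving, log [Ni²⁺(aq)] = −2.107 and [Ni²⁺(aq)] = 0.0078 M.

0.0078 M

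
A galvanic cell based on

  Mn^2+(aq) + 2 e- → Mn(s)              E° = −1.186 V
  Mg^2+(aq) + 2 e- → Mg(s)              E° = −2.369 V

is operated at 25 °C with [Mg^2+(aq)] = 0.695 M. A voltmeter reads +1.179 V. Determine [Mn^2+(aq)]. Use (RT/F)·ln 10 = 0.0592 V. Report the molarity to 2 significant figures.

0.51 M

With Mn²⁺/Mn at the cathode and Mg²⁺/Mg at the anode, E°cell = −1.186 − (−2.369) = +1.183 V (n = 2).
Since E = E° − (0.0592/n)·log Q, log Q = n(E° − E)/0.0592 = 0.135.
Balancing electrons gives Mn^2+(aq) + Mg(s) → Mn(s) + Mg^2+(aq); thus Q = [Mg^2+(aq)] / [Mn^2+(aq)].
Solving for the unknown gives log [Mn^2+(aq)] = −0.293, so [Mn^2+(aq)] ≈ 0.51 M.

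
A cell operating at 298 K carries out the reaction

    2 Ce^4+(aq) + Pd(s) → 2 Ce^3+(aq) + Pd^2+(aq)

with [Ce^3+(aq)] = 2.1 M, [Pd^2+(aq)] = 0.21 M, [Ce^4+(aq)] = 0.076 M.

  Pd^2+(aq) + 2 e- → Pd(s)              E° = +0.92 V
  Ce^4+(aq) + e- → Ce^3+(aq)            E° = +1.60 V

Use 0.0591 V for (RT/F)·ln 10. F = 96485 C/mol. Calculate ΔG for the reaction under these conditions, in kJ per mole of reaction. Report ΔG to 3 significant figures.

−119 kJ/mol

E°cell = +1.60 − (+0.92) = +0.68 V; the balanced reaction transfers n = 2 electrons.
Here Q = ([Ce^3+(aq)]^2·[Pd^2+(aq)]) / [Ce^4+(aq)]^2 = 160 (log Q = 2.205), giving E = +0.68 − (0.0591/2)·(2.205) = +0.6148 V.
Finally ΔG = −nFE = −(2)(96485 C/mol)(+0.6148 V) = −119 kJ/mol.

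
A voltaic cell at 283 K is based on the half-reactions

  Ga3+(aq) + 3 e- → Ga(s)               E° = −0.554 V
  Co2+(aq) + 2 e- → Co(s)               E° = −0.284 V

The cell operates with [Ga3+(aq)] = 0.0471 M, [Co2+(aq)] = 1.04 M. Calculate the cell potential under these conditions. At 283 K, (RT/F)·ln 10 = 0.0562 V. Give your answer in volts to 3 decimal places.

Co²⁺/Co is reduced (cathode, E° = −0.284 V) and Ga³⁺/Ga is oxidized (anode).
E°cell = E°cat − E°an = −0.284 − (−0.554) = +0.270 V; n = 6.
For the overall reaction 3 Co2+(aq) + 2 Ga(s) → 3 Co(s) + 2 Ga3+(aq), Q = [Ga3+(aq)]^2 / [Co2+(aq)]^3 = 0.00197, giving log Q = −2.705.
E = E° − (0.0562/n)·log Q = +0.270 − (0.0562/6)(−2.705) = +0.295 V.

+0.295 V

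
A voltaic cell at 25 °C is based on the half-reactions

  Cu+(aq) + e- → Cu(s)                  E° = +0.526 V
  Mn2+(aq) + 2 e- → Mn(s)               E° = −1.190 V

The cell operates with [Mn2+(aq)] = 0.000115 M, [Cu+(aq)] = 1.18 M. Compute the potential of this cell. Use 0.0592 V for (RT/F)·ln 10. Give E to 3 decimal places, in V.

+1.837 V

The Cu⁺/Cu couple has the more positive E°, so it is the cathode; Mn²⁺/Mn is the anode.
The standard potential is +0.526 − (−1.190) = +1.716 V and the balanced reaction transfers n = 2 electrons.
Balancing gives 2 Cu+(aq) + Mn(s) → 2 Cu(s) + Mn2+(aq); hence Q = [Mn2+(aq)] / [Cu+(aq)]^2 = 8.26×10^−5 (log Q = −4.083).
Applying E = E° − (RT ln10/nF)·log Q gives +1.716 − (0.0592/2)(−4.083) = +1.837 V.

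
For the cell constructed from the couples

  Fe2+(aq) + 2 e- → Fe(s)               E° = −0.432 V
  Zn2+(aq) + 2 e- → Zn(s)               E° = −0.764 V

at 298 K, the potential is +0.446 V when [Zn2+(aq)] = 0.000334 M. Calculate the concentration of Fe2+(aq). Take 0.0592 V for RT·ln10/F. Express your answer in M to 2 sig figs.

With Fe²⁺/Fe at the cathode and Zn²⁺/Zn at the anode, E°cell = −0.432 − (−0.764) = +0.332 V (n = 2).
Since E = E° − (0.0592/n)·log Q, log Q = n(E° − E)/0.0592 = −3.851.
Balancing electrons gives Fe2+(aq) + Zn(s) → Fe(s) + Zn2+(aq); thus Q = [Zn2+(aq)] / [Fe2+(aq)].
Isolating [Fe2+(aq)] in Q = 10^{−3.851} yields log [Fe2+(aq)] = 0.375, i.e. 2.4 M.

2.4 M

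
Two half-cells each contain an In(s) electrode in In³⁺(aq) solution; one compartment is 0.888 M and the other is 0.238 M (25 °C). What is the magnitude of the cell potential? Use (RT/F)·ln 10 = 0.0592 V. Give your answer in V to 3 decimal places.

0.011 V

For a concentration cell E°cell = 0, since both electrodes use the same couple.
The compartment with the higher In³⁺(aq) concentration (0.888 M) acts as the cathode; ions are reduced there and produced at the dilute (0.238 M) anode.
With n = 3, Ecell = −(0.0592/3)·log([dilute]/[conc]) = −(0.0592/3)·log(0.238/0.888) = +0.011 V.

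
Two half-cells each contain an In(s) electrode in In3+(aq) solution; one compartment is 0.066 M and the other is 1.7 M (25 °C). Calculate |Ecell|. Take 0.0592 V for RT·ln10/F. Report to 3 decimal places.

For a concentration cell E°cell = 0, since both electrodes use the same couple.
The compartment with the higher In3+(aq) concentration (1.7 M) acts as the cathode; ions are reduced there and produced at the dilute (0.066 M) anode.
With n = 3, Ecell = −(0.0592/3)·log([dilute]/[conc]) = −(0.0592/3)·log(0.066/1.7) = +0.028 V.

0.028 V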